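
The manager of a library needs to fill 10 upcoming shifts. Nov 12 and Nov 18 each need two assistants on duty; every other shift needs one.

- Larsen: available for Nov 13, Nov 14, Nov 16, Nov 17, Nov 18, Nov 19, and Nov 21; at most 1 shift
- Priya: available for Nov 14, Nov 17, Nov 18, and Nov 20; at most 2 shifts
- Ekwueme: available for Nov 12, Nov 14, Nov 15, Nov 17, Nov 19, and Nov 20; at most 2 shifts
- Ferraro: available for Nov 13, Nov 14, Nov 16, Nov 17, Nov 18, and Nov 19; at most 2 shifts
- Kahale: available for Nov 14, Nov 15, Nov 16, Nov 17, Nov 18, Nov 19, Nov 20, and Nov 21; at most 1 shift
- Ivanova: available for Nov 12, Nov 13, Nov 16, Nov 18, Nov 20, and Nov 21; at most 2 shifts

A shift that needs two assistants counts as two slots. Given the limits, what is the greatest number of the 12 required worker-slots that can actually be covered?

Total capacity across all assistants is 1+2+2+2+1+2 = 10, and 12 slots are needed, so at most 10 can be filled.
An assignment achieving 10: Nov 12→Ekwueme+Ivanova, Nov 13→Larsen, Nov 14→Priya, Nov 15→Ekwueme, Nov 16→Ferraro, Nov 18→Ivanova, Nov 19→Ferraro, Nov 20→Priya, Nov 21→Kahale.
Loads: Larsen 1/1, Priya 2/2, Ekwueme 2/2, Ferraro 2/2, Kahale 1/1, Ivanova 2/2.

10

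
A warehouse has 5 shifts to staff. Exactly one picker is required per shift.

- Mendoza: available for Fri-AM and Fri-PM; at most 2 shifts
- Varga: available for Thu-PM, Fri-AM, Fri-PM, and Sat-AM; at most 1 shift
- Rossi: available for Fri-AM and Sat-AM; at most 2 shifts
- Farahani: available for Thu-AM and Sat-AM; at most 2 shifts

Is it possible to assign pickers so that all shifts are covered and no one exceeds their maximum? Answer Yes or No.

Thu-AM can only be covered by Farahani, so that assignment is forced.
Thu-PM can only be covered by Varga, so that assignment is forced.
One valid schedule: Thu-AM→Farahani, Thu-PM→Varga, Fri-AM→Mendoza, Fri-PM→Mendoza, Sat-AM→Rossi.
Loads: Mendoza 2/2, Varga 1/1, Rossi 1/2, Farahani 1/2 — all within limits.

Yes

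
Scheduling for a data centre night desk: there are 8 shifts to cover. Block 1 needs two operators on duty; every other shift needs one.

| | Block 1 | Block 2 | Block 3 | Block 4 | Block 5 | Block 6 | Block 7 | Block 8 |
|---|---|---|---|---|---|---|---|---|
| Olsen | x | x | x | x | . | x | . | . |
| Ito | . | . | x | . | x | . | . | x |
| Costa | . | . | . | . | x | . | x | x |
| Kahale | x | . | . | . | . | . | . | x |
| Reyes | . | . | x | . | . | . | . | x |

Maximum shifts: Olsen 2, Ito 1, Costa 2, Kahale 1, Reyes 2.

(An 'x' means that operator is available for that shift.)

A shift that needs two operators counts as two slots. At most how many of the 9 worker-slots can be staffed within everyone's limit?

7

Total capacity across all operators is 2+1+2+1+2 = 8, and 9 slots are needed, so at most 8 can be filled.
Shifts {Block 1, Block 2, Block 4} need 4 slots but only Olsen and Kahale are available for them, supplying at most 3 — so at least 1 slot must go unfilled.
An assignment achieving 7: Block 1→Kahale, Block 2→Olsen, Block 3→Reyes, Block 4→Olsen, Block 5→Ito, Block 7→Costa, Block 8→Costa.
Loads: Olsen 2/2, Ito 1/1, Costa 2/2, Kahale 1/1, Reyes 1/2.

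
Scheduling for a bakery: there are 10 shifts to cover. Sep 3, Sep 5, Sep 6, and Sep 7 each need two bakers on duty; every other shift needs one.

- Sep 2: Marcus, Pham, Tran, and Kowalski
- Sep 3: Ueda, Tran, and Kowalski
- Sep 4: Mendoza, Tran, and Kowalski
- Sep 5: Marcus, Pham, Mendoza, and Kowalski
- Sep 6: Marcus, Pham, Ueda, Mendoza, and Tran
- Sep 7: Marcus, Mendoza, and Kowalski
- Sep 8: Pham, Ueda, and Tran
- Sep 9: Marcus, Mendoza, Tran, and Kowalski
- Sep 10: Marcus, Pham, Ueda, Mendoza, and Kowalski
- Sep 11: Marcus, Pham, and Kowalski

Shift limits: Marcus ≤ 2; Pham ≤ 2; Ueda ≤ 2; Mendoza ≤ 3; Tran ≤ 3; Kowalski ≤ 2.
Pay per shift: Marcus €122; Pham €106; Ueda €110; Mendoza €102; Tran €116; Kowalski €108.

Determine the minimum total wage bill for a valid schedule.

Picking the cheapest available baker for each shift independently would cost €1468, but that ignores the shift limits.
An optimal schedule: Sep 2→Pham, Sep 3→Ueda+Tran, Sep 4→Mendoza, Sep 5→Mendoza+Kowalski, Sep 6→Ueda+Tran, Sep 7→Marcus+Mendoza, Sep 8→Pham, Sep 9→Tran, Sep 10→Kowalski, Sep 11→Marcus.
Total: 106 + 110 + 116 + 102 + 102 + 108 + 110 + 116 + 122 + 102 + 106 + 116 + 108 + 122 = €1546.

€1546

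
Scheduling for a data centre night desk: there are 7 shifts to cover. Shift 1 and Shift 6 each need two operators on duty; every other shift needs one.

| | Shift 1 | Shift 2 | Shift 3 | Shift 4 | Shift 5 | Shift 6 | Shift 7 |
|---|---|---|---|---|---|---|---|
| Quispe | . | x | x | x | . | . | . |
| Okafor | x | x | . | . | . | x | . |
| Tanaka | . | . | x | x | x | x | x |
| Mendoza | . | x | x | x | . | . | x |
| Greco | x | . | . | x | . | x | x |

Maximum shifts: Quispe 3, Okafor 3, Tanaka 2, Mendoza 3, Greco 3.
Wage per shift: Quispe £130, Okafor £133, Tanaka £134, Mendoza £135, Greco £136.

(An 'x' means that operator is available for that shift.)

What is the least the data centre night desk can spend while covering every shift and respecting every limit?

Shift 1 can only be covered by Okafor and Greco, so that assignment is forced.
Shift 5 can only be covered by Tanaka, so that assignment is forced.
Picking the cheapest available operator for each shift independently would cost £1194, but that ignores the shift limits.
An optimal schedule: Shift 1→Okafor+Greco, Shift 2→Quispe, Shift 3→Quispe, Shift 4→Quispe, Shift 5→Tanaka, Shift 6→Okafor+Tanaka, Shift 7→Mendoza.
Total: 133 + 136 + 130 + 130 + 130 + 134 + 133 + 134 + 135 = £1195.

£1195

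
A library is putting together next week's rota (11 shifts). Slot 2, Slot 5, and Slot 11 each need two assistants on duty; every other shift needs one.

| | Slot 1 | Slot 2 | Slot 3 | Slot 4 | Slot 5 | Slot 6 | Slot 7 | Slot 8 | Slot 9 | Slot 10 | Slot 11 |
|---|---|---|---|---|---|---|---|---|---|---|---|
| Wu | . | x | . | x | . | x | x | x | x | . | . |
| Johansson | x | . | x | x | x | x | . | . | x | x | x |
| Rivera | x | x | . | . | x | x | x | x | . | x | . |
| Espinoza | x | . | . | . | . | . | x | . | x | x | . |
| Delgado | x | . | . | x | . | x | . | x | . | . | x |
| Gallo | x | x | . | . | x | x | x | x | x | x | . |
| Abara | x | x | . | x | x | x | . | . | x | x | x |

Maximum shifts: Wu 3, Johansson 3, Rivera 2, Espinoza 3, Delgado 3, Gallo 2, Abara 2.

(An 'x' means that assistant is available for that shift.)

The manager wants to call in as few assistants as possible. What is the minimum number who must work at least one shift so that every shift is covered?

5

14 slots to fill and no one can take more than 3, so at least ⌈14/3⌉ = 5 assistants are needed.
Wu, Johansson, Rivera, Espinoza, and Delgado alone can cover everything: Slot 1→Espinoza, Slot 2→Wu+Rivera, Slot 3→Johansson, Slot 4→Wu, Slot 5→Johansson+Rivera, Slot 6→Delgado, Slot 7→Wu, Slot 8→Delgado, Slot 9→Espinoza, Slot 10→Espinoza, Slot 11→Johansson+Delgado.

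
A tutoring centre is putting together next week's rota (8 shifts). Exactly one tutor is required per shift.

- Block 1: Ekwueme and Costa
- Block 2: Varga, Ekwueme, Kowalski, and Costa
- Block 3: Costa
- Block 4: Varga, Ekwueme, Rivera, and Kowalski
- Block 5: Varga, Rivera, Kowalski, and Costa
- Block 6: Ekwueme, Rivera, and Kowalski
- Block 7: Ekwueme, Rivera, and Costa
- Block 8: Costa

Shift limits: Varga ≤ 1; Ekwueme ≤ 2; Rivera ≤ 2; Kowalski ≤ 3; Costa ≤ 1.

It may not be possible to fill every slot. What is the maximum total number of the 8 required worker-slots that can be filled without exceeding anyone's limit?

7

Total capacity across all tutors is 1+2+2+3+1 = 9, and 8 slots are needed, so at most 8 can be filled.
Shifts {Block 3, Block 8} need 2 slots but only Costa are available for them, supplying at most 1 — so at least 1 slot must go unfilled.
An assignment achieving 7: Block 1→Ekwueme, Block 2→Varga, Block 3→Costa, Block 4→Rivera, Block 5→Kowalski, Block 6→Ekwueme, Block 7→Rivera.
Loads: Varga 1/1, Ekwueme 2/2, Rivera 2/2, Kowalski 1/3, Costa 1/1.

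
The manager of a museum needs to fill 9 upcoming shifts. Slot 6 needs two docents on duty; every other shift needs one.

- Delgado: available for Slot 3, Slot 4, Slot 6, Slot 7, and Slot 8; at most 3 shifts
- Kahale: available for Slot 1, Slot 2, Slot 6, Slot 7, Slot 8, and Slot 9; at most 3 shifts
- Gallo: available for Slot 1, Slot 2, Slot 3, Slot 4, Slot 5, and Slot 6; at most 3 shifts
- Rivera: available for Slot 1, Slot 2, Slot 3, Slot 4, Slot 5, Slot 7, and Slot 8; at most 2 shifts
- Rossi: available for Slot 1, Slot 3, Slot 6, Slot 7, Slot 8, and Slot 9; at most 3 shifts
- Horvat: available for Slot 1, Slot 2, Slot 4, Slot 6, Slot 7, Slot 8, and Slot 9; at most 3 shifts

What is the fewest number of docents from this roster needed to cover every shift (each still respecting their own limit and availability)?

4

10 slots to fill and no one can take more than 3, so at least ⌈10/3⌉ = 4 docents are needed.
Delgado, Kahale, Gallo, and Rivera alone can cover everything: Slot 1→Kahale, Slot 2→Kahale, Slot 3→Delgado, Slot 4→Delgado, Slot 5→Gallo, Slot 6→Delgado+Gallo, Slot 7→Rivera, Slot 8→Rivera, Slot 9→Kahale.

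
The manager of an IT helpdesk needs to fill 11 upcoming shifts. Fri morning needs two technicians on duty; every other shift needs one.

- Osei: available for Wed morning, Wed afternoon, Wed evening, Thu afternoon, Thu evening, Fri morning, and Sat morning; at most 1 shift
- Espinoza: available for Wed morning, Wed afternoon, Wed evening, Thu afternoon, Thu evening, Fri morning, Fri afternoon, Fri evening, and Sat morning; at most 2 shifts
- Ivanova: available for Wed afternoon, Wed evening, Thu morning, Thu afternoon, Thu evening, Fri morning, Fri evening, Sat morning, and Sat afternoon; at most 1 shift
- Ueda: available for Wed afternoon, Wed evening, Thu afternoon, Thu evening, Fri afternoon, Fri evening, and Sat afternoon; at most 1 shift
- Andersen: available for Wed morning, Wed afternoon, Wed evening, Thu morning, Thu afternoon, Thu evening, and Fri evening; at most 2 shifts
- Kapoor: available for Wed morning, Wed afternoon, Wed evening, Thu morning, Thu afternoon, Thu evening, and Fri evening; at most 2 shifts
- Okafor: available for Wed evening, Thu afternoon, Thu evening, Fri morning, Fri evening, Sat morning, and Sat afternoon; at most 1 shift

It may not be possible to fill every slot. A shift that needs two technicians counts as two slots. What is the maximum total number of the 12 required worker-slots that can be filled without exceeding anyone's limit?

10

Total capacity across all technicians is 1+2+1+1+2+2+1 = 10, and 12 slots are needed, so at most 10 can be filled.
An assignment achieving 10: Wed morning→Osei, Wed afternoon→Andersen, Wed evening→Kapoor, Thu morning→Ivanova, Thu afternoon→Kapoor, Fri morning→Espinoza+Okafor, Fri afternoon→Espinoza, Fri evening→Andersen, Sat afternoon→Ueda.
Loads: Osei 1/1, Espinoza 2/2, Ivanova 1/1, Ueda 1/1, Andersen 2/2, Kapoor 2/2, Okafor 1/1.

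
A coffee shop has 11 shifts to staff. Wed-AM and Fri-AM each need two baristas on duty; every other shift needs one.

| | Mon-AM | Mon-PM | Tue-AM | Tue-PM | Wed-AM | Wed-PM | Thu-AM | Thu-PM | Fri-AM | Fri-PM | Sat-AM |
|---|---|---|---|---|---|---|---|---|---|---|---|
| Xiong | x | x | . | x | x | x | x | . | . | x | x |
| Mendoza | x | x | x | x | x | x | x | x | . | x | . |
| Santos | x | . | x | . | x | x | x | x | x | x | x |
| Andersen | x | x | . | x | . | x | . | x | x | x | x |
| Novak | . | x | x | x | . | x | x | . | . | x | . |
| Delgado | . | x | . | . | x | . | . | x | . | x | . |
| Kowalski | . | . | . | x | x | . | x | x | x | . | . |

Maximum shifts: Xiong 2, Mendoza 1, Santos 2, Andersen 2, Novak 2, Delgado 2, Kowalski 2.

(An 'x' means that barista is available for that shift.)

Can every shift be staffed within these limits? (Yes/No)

One valid schedule: Mon-AM→Xiong, Mon-PM→Andersen, Tue-AM→Mendoza, Tue-PM→Novak, Wed-AM→Delgado+Kowalski, Wed-PM→Santos, Thu-AM→Novak, Thu-PM→Kowalski, Fri-AM→Santos+Andersen, Fri-PM→Delgado, Sat-AM→Xiong.
Loads: Xiong 2/2, Mendoza 1/1, Santos 2/2, Andersen 2/2, Novak 2/2, Delgado 2/2, Kowalski 2/2 — all within limits.

Yes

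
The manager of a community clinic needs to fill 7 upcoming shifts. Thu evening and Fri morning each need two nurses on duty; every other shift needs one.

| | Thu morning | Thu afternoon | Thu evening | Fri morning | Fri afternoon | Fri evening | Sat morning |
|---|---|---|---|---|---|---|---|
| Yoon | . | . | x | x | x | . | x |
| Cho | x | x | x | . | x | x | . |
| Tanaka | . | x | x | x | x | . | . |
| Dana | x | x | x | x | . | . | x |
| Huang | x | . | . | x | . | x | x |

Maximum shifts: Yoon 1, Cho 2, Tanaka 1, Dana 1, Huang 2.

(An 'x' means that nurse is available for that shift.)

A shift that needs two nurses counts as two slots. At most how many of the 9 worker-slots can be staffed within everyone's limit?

7

Total capacity across all nurses is 1+2+1+1+2 = 7, and 9 slots are needed, so at most 7 can be filled.
An assignment achieving 7: Thu morning→Cho, Thu afternoon→Tanaka, Thu evening→Dana, Fri morning→Huang, Fri afternoon→Yoon, Fri evening→Cho, Sat morning→Huang.
Loads: Yoon 1/1, Cho 2/2, Tanaka 1/1, Dana 1/1, Huang 2/2.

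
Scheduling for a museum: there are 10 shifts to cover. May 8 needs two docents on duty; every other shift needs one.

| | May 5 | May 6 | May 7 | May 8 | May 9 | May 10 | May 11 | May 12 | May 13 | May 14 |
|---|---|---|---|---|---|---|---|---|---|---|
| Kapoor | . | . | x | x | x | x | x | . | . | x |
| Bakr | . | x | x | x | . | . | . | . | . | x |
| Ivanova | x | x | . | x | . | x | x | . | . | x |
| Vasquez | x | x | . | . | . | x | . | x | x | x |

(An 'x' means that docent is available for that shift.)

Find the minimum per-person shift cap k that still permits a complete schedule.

With 4 docents and 11 worker-slots to fill, someone must work at least ⌈11/4⌉ = 3 shifts, so k ≥ 3.
k = 3 works: May 5→Ivanova, May 6→Bakr, May 7→Kapoor, May 8→Bakr+Ivanova, May 9→Kapoor, May 10→Ivanova, May 11→Kapoor, May 12→Vasquez, May 13→Vasquez, May 14→Bakr.
Loads: Kapoor 3, Bakr 3, Ivanova 3, Vasquez 2 — all ≤ 3.

3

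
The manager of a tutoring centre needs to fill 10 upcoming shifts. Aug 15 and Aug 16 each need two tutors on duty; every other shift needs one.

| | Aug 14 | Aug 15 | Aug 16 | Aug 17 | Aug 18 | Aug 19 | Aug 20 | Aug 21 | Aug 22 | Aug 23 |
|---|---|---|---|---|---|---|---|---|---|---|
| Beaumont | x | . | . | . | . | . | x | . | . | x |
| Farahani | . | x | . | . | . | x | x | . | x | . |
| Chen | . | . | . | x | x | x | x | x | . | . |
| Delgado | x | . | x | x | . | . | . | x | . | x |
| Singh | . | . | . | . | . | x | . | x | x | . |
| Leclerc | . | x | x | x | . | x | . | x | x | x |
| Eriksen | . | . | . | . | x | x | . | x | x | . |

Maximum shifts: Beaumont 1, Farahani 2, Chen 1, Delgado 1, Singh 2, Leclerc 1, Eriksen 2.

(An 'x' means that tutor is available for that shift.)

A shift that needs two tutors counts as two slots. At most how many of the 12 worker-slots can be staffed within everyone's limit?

Total capacity across all tutors is 1+2+1+1+2+1+2 = 10, and 12 slots are needed, so at most 10 can be filled.
An assignment achieving 10: Aug 14→Beaumont, Aug 15→Farahani+Leclerc, Aug 16→Delgado, Aug 17→Chen, Aug 18→Eriksen, Aug 19→Singh, Aug 20→Farahani, Aug 21→Eriksen, Aug 22→Singh.
Loads: Beaumont 1/1, Farahani 2/2, Chen 1/1, Delgado 1/1, Singh 2/2, Leclerc 1/1, Eriksen 2/2.

10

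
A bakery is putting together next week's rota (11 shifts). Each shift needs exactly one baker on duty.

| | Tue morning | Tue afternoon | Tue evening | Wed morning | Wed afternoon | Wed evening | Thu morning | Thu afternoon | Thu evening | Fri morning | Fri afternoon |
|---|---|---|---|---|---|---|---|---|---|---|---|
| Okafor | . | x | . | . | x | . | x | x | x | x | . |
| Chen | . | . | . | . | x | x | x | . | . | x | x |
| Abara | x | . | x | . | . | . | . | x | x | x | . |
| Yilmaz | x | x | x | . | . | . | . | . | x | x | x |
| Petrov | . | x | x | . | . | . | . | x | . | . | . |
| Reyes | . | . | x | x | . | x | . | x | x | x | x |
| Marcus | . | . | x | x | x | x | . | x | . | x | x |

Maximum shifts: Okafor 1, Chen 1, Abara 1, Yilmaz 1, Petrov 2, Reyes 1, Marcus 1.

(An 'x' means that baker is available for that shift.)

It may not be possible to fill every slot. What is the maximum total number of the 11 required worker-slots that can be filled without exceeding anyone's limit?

Total capacity across all bakers is 1+1+1+1+2+1+1 = 8, and 11 slots are needed, so at most 8 can be filled.
An assignment achieving 8: Tue morning→Abara, Tue afternoon→Yilmaz, Tue evening→Petrov, Wed morning→Reyes, Wed afternoon→Chen, Wed evening→Marcus, Thu morning→Okafor, Thu afternoon→Petrov.
Loads: Okafor 1/1, Chen 1/1, Abara 1/1, Yilmaz 1/1, Petrov 2/2, Reyes 1/1, Marcus 1/1.

8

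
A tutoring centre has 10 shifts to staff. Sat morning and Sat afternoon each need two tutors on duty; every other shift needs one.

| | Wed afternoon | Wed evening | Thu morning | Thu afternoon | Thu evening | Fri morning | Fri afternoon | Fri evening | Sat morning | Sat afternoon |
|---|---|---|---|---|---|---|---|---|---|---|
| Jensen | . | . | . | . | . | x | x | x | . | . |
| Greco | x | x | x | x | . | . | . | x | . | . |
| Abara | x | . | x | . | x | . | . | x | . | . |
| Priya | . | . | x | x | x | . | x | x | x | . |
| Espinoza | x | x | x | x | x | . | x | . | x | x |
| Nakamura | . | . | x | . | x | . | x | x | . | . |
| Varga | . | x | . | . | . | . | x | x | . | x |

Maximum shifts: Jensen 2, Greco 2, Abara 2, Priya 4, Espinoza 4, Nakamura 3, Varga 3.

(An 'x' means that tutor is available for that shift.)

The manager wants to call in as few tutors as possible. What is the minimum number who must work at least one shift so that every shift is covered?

12 slots to fill and no one can take more than 4, so at least ⌈12/4⌉ = 3 tutors are needed.
Any 3 tutors together have capacity at most 4+4+3 = 11 < 12 slots, so 3 can never suffice.
Jensen, Priya, Espinoza, and Varga alone can cover everything: Wed afternoon→Espinoza, Wed evening→Espinoza, Thu morning→Priya, Thu afternoon→Priya, Thu evening→Priya, Fri morning→Jensen, Fri afternoon→Varga, Fri evening→Jensen, Sat morning→Priya+Espinoza, Sat afternoon→Espinoza+Varga.

4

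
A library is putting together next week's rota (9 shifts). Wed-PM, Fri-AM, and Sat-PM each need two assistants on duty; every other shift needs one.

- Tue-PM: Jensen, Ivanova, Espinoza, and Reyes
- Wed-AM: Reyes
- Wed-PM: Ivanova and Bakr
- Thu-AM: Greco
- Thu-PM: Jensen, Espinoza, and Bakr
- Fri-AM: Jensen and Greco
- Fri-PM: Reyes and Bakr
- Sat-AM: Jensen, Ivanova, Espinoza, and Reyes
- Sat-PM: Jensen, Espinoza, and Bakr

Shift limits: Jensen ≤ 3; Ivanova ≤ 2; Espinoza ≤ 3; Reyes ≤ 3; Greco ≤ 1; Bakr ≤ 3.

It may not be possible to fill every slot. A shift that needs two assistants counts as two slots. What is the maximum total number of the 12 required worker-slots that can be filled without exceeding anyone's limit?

11

Total capacity across all assistants is 3+2+3+3+1+3 = 15, and 12 slots are needed, so at most 12 can be filled.
Shifts {Thu-AM, Fri-AM} need 3 slots but only Jensen and Greco are available for them, supplying at most 2 — so at least 1 slot must go unfilled.
An assignment achieving 11: Tue-PM→Ivanova, Wed-AM→Reyes, Wed-PM→Ivanova+Bakr, Thu-AM→Greco, Thu-PM→Jensen, Fri-AM→Jensen, Fri-PM→Reyes, Sat-AM→Espinoza, Sat-PM→Jensen+Espinoza.
Loads: Jensen 3/3, Ivanova 2/2, Espinoza 2/3, Reyes 2/3, Greco 1/1, Bakr 1/3.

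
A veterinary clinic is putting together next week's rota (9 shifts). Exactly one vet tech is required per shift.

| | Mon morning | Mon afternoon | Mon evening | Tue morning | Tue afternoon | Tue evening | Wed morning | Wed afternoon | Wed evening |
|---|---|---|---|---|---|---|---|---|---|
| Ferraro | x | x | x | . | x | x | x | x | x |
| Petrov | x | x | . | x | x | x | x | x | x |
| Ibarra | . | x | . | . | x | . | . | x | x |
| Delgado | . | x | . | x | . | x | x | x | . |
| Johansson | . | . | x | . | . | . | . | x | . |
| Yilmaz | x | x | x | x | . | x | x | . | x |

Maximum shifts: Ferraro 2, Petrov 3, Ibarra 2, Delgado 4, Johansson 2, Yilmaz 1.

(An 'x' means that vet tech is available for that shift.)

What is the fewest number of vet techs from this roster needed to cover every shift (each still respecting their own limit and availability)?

3

9 slots to fill and no one can take more than 4, so at least ⌈9/4⌉ = 3 vet techs are needed.
Ferraro, Petrov, and Delgado alone can cover everything: Mon morning→Ferraro, Mon afternoon→Delgado, Mon evening→Ferraro, Tue morning→Petrov, Tue afternoon→Petrov, Tue evening→Delgado, Wed morning→Delgado, Wed afternoon→Delgado, Wed evening→Petrov.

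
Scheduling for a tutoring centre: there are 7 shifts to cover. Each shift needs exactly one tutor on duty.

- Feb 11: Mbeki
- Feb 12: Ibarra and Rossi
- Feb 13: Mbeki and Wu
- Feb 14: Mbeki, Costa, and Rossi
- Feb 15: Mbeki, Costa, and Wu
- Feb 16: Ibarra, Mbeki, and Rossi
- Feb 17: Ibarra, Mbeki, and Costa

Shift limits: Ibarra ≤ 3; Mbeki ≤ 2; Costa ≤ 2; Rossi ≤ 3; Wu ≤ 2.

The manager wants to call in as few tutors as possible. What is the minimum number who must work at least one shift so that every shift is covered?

7 slots to fill and no one can take more than 3, so at least ⌈7/3⌉ = 3 tutors are needed.
Ibarra, Mbeki, and Costa alone can cover everything: Feb 11→Mbeki, Feb 12→Ibarra, Feb 13→Mbeki, Feb 14→Costa, Feb 15→Costa, Feb 16→Ibarra, Feb 17→Ibarra.

3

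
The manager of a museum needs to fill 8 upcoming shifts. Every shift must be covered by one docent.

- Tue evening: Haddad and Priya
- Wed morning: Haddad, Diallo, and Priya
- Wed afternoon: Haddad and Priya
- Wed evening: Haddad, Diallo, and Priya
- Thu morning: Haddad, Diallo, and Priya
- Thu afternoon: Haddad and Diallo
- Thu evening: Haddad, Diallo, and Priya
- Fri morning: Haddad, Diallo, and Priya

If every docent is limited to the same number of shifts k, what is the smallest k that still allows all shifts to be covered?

With 3 docents and 8 worker-slots to fill, someone must work at least ⌈8/3⌉ = 3 shifts, so k ≥ 3.
k = 3 works: Tue evening→Haddad, Wed morning→Diallo, Wed afternoon→Haddad, Wed evening→Diallo, Thu morning→Diallo, Thu afternoon→Haddad, Thu evening→Priya, Fri morning→Priya.
Loads: Haddad 3, Diallo 3, Priya 2 — all ≤ 3.

3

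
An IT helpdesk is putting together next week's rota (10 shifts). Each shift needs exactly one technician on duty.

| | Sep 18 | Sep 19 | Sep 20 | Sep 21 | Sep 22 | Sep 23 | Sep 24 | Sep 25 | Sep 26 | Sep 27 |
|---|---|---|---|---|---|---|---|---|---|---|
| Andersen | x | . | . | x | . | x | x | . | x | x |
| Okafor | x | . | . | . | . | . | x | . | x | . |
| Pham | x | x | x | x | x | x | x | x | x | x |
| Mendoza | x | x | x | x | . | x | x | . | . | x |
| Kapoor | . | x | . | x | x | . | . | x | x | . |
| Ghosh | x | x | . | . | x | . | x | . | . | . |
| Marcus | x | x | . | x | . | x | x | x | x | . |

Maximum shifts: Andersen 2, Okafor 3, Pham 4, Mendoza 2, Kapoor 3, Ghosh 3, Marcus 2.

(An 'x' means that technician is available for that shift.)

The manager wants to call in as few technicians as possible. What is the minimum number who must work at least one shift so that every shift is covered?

10 slots to fill and no one can take more than 4, so at least ⌈10/4⌉ = 3 technicians are needed.
Okafor, Pham, and Kapoor alone can cover everything: Sep 18→Okafor, Sep 19→Pham, Sep 20→Pham, Sep 21→Kapoor, Sep 22→Kapoor, Sep 23→Pham, Sep 24→Okafor, Sep 25→Kapoor, Sep 26→Okafor, Sep 27→Pham.

3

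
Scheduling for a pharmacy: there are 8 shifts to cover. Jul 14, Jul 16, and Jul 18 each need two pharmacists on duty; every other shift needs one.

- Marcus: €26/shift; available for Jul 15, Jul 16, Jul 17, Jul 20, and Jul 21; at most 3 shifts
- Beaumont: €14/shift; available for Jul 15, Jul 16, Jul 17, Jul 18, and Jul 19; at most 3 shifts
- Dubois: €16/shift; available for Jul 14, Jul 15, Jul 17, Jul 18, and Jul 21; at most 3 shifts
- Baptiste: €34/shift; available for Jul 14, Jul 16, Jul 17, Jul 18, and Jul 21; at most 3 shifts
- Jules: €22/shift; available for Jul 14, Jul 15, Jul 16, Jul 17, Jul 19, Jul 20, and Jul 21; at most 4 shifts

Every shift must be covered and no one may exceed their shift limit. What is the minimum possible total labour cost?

Picking the cheapest available pharmacist for each shift independently would cost €184, but that ignores the shift limits.
An optimal schedule: Jul 14→Dubois+Jules, Jul 15→Beaumont, Jul 16→Jules+Marcus, Jul 17→Jules, Jul 18→Beaumont+Dubois, Jul 19→Beaumont, Jul 20→Jules, Jul 21→Dubois.
Total: 16 + 22 + 14 + 22 + 26 + 22 + 14 + 16 + 14 + 22 + 16 = €204.

€204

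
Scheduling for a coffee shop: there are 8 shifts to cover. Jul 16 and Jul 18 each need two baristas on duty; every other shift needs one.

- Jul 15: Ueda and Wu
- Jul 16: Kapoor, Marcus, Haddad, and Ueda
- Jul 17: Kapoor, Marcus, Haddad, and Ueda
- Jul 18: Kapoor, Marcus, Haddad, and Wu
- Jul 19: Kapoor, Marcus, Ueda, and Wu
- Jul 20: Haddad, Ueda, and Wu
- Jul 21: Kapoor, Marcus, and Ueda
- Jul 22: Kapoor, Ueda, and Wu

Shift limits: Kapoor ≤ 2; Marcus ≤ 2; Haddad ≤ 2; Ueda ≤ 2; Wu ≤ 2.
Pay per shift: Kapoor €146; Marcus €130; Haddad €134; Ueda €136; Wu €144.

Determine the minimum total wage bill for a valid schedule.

€1380

Picking the cheapest available barista for each shift independently would cost €1324, but that ignores the shift limits.
An optimal schedule: Jul 15→Ueda, Jul 16→Marcus+Ueda, Jul 17→Marcus, Jul 18→Haddad+Wu, Jul 19→Wu, Jul 20→Haddad, Jul 21→Kapoor, Jul 22→Kapoor.
Total: 136 + 130 + 136 + 130 + 134 + 144 + 144 + 134 + 146 + 146 = €1380.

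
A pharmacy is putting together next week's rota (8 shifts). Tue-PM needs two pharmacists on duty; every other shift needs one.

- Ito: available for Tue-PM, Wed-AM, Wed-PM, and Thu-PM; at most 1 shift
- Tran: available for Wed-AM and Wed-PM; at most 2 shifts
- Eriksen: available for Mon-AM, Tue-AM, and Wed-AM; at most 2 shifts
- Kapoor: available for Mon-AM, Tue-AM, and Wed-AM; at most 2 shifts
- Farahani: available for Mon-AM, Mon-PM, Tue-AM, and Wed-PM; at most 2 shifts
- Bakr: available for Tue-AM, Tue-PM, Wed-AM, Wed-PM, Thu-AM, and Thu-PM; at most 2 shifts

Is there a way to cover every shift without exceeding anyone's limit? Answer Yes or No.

No

Total capacity is 11 and 9 slots are needed, so capacity alone doesn't rule it out.
Shifts {Tue-PM, Thu-AM, Thu-PM} need 4 worker-slots in total, but the pharmacists available for any of those shifts (Ito and Bakr) can supply at most 3 among them. So no valid schedule exists.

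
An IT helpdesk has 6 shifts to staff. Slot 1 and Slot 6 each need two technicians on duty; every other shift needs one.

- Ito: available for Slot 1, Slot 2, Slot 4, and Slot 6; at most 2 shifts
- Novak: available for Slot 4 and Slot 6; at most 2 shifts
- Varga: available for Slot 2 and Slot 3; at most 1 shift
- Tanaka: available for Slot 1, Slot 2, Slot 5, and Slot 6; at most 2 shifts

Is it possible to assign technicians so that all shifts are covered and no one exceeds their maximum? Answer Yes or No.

Shifts {Slot 1, Slot 2, Slot 3, Slot 5, Slot 6} need 7 worker-slots in total, but the technicians available for any of those shifts (Ito, Novak, Varga, and Tanaka) can supply at most 6 among them. So no valid schedule exists.

No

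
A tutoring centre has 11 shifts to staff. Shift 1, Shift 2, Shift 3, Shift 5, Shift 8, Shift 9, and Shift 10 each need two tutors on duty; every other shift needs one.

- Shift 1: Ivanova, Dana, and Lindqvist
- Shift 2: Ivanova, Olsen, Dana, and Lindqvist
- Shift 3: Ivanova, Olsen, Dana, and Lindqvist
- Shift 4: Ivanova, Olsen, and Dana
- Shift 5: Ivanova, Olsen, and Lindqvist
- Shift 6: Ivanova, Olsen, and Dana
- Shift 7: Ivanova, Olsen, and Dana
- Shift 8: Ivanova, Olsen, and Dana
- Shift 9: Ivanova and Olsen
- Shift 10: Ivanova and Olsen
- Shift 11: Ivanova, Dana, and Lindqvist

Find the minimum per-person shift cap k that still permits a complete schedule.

With 4 tutors and 18 worker-slots to fill, someone must work at least ⌈18/4⌉ = 5 shifts, so k ≥ 5.
k = 5 works: Shift 1→Ivanova+Dana, Shift 2→Dana+Lindqvist, Shift 3→Dana+Lindqvist, Shift 4→Ivanova, Shift 5→Ivanova+Olsen, Shift 6→Olsen, Shift 7→Dana, Shift 8→Olsen+Dana, Shift 9→Ivanova+Olsen, Shift 10→Ivanova+Olsen, Shift 11→Lindqvist.
Loads: Ivanova 5, Olsen 5, Dana 5, Lindqvist 3 — all ≤ 5.

5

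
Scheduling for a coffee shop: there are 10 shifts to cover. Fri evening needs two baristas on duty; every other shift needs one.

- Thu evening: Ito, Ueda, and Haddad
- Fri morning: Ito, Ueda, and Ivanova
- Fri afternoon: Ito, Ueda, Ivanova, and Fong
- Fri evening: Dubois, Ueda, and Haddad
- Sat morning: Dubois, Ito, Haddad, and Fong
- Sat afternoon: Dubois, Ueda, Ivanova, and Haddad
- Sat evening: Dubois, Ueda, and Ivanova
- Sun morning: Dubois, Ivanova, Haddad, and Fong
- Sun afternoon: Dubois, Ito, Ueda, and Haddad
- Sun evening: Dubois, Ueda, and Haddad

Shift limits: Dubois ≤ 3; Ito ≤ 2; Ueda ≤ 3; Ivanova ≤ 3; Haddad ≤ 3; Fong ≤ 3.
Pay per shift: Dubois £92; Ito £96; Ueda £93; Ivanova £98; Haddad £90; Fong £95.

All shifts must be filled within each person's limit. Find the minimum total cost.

Picking the cheapest available barista for each shift independently would cost £1000, but that ignores the shift limits.
An optimal schedule: Thu evening→Haddad, Fri morning→Ueda, Fri afternoon→Ueda, Fri evening→Haddad+Dubois, Sat morning→Fong, Sat afternoon→Dubois, Sat evening→Dubois, Sun morning→Fong, Sun afternoon→Ueda, Sun evening→Haddad.
Total: 90 + 93 + 93 + 90 + 92 + 95 + 92 + 92 + 95 + 93 + 90 = £1015.

£1015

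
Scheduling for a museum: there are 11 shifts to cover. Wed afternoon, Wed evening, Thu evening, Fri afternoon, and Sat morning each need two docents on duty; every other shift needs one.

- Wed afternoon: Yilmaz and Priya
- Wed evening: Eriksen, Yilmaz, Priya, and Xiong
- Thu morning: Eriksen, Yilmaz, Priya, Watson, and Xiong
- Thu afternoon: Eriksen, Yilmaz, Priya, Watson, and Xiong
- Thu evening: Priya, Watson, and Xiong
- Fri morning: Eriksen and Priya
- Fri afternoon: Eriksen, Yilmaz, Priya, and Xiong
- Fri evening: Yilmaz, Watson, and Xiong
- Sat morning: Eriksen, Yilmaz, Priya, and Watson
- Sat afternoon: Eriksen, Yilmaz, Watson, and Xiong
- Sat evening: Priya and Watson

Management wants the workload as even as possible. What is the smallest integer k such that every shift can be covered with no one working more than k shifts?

4

With 5 docents and 16 worker-slots to fill, someone must work at least ⌈16/5⌉ = 4 shifts, so k ≥ 4.
k = 4 works: Wed afternoon→Yilmaz+Priya, Wed evening→Yilmaz+Xiong, Thu morning→Eriksen, Thu afternoon→Eriksen, Thu evening→Priya+Watson, Fri morning→Eriksen, Fri afternoon→Yilmaz+Xiong, Fri evening→Yilmaz, Sat morning→Priya+Watson, Sat afternoon→Eriksen, Sat evening→Priya.
Loads: Eriksen 4, Yilmaz 4, Priya 4, Watson 2, Xiong 2 — all ≤ 4.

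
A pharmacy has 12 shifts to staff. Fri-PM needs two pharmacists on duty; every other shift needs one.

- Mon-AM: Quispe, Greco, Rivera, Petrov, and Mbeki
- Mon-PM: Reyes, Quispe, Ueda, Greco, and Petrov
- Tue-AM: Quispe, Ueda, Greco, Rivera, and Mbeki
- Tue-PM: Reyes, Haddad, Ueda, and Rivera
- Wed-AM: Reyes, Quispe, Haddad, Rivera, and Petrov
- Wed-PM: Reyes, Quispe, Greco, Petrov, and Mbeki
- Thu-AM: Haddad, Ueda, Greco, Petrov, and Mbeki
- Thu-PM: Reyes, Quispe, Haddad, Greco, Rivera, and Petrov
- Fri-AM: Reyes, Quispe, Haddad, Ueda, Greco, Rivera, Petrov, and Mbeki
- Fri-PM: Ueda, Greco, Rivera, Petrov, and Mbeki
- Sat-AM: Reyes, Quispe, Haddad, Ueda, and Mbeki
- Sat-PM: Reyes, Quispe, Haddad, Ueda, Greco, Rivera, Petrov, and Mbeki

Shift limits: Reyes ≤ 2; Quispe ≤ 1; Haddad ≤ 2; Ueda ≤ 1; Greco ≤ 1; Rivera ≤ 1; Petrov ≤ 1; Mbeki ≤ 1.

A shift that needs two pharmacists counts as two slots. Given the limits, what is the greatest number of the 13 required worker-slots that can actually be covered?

10

Total capacity across all pharmacists is 2+1+2+1+1+1+1+1 = 10, and 13 slots are needed, so at most 10 can be filled.
An assignment achieving 10: Mon-AM→Quispe, Mon-PM→Reyes, Tue-AM→Ueda, Tue-PM→Reyes, Wed-AM→Haddad, Wed-PM→Greco, Thu-AM→Haddad, Fri-PM→Rivera+Petrov, Sat-AM→Mbeki.
Loads: Reyes 2/2, Quispe 1/1, Haddad 2/2, Ueda 1/1, Greco 1/1, Rivera 1/1, Petrov 1/1, Mbeki 1/1.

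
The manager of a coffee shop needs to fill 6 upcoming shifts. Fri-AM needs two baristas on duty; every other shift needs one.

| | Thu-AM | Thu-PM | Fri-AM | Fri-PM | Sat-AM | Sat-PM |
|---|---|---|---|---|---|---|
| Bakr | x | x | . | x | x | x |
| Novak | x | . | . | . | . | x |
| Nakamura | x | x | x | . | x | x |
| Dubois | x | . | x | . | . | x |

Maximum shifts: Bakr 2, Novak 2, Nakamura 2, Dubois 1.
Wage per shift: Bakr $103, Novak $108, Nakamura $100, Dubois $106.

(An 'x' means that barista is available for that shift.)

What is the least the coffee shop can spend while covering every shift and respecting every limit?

$728

Fri-AM can only be covered by Nakamura and Dubois, so that assignment is forced.
Fri-PM can only be covered by Bakr, so that assignment is forced.
Picking the cheapest available barista for each shift independently would cost $709, but that ignores the shift limits.
An optimal schedule: Thu-AM→Novak, Thu-PM→Bakr, Fri-AM→Nakamura+Dubois, Fri-PM→Bakr, Sat-AM→Nakamura, Sat-PM→Novak.
Total: 108 + 103 + 100 + 106 + 103 + 100 + 108 = $728.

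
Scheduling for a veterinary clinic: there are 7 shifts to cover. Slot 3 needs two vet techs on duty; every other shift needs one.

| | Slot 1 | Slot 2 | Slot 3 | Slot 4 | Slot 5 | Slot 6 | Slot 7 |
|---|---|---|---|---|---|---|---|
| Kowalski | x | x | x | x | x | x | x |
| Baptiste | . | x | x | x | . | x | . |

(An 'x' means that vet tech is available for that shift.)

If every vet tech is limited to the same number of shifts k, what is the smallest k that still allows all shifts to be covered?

With 2 vet techs and 8 worker-slots to fill, someone must work at least ⌈8/2⌉ = 4 shifts, so k ≥ 4.
k = 4 works: Slot 1→Kowalski, Slot 2→Baptiste, Slot 3→Kowalski+Baptiste, Slot 4→Baptiste, Slot 5→Kowalski, Slot 6→Baptiste, Slot 7→Kowalski.
Loads: Kowalski 4, Baptiste 4 — all ≤ 4.

4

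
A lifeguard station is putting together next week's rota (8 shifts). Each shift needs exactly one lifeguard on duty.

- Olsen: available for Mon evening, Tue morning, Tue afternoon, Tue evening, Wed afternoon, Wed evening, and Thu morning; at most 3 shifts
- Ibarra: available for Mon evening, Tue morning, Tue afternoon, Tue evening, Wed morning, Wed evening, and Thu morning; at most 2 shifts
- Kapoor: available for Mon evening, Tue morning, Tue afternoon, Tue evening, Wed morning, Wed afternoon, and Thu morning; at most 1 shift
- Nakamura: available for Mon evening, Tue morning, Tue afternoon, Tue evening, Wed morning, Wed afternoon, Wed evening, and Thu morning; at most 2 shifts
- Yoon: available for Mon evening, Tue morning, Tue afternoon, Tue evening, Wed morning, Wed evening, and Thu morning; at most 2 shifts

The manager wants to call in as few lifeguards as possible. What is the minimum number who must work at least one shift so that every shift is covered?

8 slots to fill and no one can take more than 3, so at least ⌈8/3⌉ = 3 lifeguards are needed.
Any 3 lifeguards together have capacity at most 3+2+2 = 7 < 8 slots, so 3 can never suffice.
Olsen, Ibarra, Kapoor, and Nakamura alone can cover everything: Mon evening→Olsen, Tue morning→Ibarra, Tue afternoon→Kapoor, Tue evening→Nakamura, Wed morning→Ibarra, Wed afternoon→Olsen, Wed evening→Olsen, Thu morning→Nakamura.

4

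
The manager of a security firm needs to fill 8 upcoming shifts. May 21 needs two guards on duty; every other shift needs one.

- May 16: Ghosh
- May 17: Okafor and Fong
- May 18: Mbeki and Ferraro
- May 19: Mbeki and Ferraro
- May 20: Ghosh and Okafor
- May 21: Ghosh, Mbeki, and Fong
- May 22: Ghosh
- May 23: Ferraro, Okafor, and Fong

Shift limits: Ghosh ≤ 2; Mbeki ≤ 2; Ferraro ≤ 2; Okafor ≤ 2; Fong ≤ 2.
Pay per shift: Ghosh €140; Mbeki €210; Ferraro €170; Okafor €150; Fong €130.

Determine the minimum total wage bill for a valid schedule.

May 16 can only be covered by Ghosh, so that assignment is forced.
May 22 can only be covered by Ghosh, so that assignment is forced.
Picking the cheapest available guard for each shift independently would cost €1290, but that ignores the shift limits.
An optimal schedule: May 16→Ghosh, May 17→Fong, May 18→Ferraro, May 19→Ferraro, May 20→Okafor, May 21→Fong+Mbeki, May 22→Ghosh, May 23→Okafor.
Total: 140 + 130 + 170 + 170 + 150 + 130 + 210 + 140 + 150 = €1390.

€1390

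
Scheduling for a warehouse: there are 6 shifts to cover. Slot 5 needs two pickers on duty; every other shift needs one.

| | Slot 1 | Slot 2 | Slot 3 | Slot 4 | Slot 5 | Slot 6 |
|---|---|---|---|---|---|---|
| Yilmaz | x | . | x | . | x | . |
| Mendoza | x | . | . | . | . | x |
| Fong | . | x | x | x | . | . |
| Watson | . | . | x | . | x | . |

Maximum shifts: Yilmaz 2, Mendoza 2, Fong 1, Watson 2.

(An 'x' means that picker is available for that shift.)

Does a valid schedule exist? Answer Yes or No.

Total capacity is 7 and 7 slots are needed, so capacity alone doesn't rule it out.
Shifts {Slot 2, Slot 4} need 2 worker-slots in total, but the pickers available for any of those shifts (Fong) can supply at most 1 among them. So no valid schedule exists.

No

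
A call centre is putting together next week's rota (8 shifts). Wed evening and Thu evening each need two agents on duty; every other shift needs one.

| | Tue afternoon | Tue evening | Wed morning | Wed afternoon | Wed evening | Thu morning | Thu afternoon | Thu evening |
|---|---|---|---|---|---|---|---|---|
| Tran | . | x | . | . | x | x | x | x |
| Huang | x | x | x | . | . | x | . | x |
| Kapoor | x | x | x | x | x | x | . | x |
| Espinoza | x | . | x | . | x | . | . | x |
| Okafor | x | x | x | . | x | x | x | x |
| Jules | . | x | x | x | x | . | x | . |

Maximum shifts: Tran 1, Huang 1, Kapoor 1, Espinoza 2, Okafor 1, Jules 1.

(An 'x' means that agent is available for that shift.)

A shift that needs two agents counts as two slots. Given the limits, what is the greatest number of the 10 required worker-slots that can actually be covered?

7

Total capacity across all agents is 1+1+1+2+1+1 = 7, and 10 slots are needed, so at most 7 can be filled.
An assignment achieving 7: Tue afternoon→Huang, Tue evening→Jules, Wed morning→Espinoza, Wed afternoon→Kapoor, Wed evening→Espinoza, Thu morning→Okafor, Thu afternoon→Tran.
Loads: Tran 1/1, Huang 1/1, Kapoor 1/1, Espinoza 2/2, Okafor 1/1, Jules 1/1.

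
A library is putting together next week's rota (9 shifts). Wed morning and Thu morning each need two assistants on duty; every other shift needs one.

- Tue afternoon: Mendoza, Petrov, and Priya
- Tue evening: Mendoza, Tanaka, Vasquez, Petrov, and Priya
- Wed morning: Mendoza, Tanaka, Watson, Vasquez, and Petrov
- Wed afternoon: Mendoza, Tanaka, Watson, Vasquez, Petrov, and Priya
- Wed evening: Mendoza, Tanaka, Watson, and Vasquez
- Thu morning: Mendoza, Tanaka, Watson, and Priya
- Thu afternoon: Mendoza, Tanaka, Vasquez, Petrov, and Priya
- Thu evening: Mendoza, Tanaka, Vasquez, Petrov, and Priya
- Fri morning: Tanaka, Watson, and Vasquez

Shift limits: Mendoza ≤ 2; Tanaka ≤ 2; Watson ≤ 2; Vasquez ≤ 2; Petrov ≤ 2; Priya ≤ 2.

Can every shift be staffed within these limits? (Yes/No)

One valid schedule: Tue afternoon→Mendoza, Tue evening→Tanaka, Wed morning→Watson+Petrov, Wed afternoon→Petrov, Wed evening→Mendoza, Thu morning→Watson+Priya, Thu afternoon→Vasquez, Thu evening→Vasquez, Fri morning→Tanaka.
Loads: Mendoza 2/2, Tanaka 2/2, Watson 2/2, Vasquez 2/2, Petrov 2/2, Priya 1/2 — all within limits.

Yes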